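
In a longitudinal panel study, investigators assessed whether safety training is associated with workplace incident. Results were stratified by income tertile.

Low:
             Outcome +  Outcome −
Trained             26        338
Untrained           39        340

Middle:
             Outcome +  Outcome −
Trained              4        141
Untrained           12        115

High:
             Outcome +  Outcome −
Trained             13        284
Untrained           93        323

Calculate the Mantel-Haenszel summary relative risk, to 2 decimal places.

0.35

RR_MH = Σ(aᵢ·n₀ᵢ/nᵢ) / Σ(cᵢ·n₁ᵢ/nᵢ), with n₁ᵢ = aᵢ+bᵢ (exposed), n₀ᵢ = cᵢ+dᵢ (unexposed), nᵢ = n₁ᵢ+n₀ᵢ.
Stratum 1 (Low): n₁ = 364, n₀ = 379, n = 743; a·n₀/n = 26·379/743 = 13.2624; c·n₁/n = 39·364/743 = 19.1063
Stratum 2 (Middle): n₁ = 145, n₀ = 127, n = 272; a·n₀/n = 4·127/272 = 1.8676; c·n₁/n = 12·145/272 = 6.3971
Stratum 3 (High): n₁ = 297, n₀ = 416, n = 713; a·n₀/n = 13·416/713 = 7.5849; c·n₁/n = 93·297/713 = 38.7391
RR_MH = (13.2624 + 1.8676 + 7.5849) / (19.1063 + 6.3971 + 38.7391) = 22.7149 / 64.2425 = 0.35358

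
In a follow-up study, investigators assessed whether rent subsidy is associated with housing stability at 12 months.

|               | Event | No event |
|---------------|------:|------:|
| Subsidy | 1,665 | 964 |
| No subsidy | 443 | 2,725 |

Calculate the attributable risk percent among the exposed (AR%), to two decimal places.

Cells: a = 1665, b = 964, c = 443, d = 2725.
Risk in exposed = 1665/2629 = 0.63332; risk in unexposed = 443/3168 = 0.13984.
RR = 0.63332/0.13984 = 4.52903
AR% = (RR − 1)/RR × 100 = (4.52903 − 1)/4.52903 × 100 = 77.9202%

77.92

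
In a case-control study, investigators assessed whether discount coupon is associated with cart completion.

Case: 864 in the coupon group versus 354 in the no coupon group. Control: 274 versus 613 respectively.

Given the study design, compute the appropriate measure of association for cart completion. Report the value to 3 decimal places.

From the description: a = 864, b = 274, c = 354, d = 613.
This is a case-control study: participants were sampled on outcome status, so risks in the source population cannot be estimated directly — relative risk is not valid here. The odds ratio is the appropriate measure.
OR = (a·d)/(b·c) = (864 × 613) / (274 × 354) = 529632 / 96996 = 5.46035

5.460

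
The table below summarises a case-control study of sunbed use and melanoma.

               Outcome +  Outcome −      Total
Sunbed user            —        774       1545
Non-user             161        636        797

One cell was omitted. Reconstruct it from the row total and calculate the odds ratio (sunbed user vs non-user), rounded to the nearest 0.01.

3.93

The missing cell is in the exposed row: 1545 − 774 = 771.
So a = 771, b = 774, c = 161, d = 636.
OR = (a·d)/(b·c) = (771 × 636) / (774 × 161) = 490356 / 124614 = 3.93500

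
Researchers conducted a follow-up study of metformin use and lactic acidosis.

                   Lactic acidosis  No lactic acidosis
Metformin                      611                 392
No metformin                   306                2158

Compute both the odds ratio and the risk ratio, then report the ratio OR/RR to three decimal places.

Cells: a = 611, b = 392, c = 306, d = 2158.
OR = (611·2158)/(392·306) = 1318538/119952 = 10.99221
Risk in exposed = 611/1003 = 0.60917; risk in unexposed = 306/2464 = 0.12419; RR = 4.90523
OR/RR = 10.99221 / 4.90523 = 2.24092
The outcome is not rare, so the OR lies further from 1 than the RR.

2.241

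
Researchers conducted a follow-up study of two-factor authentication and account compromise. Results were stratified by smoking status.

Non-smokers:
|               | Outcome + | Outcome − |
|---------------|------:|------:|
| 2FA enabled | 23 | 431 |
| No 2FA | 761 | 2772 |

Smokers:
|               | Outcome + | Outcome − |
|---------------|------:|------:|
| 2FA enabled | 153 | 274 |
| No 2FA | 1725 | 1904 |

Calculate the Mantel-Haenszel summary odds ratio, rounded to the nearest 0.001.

OR_MH = Σ(aᵢdᵢ/nᵢ) / Σ(bᵢcᵢ/nᵢ), where nᵢ is the stratum total.
Stratum 1 (Non-smokers): n = 3987; a·d/n = 23·2772/3987 = 15.9910; b·c/n = 431·761/3987 = 82.2651
Stratum 2 (Smokers): n = 4056; a·d/n = 153·1904/4056 = 71.8225; b·c/n = 274·1725/4056 = 116.5311
OR_MH = (15.9910 + 71.8225) / (82.2651 + 116.5311) = 87.8135 / 198.7962 = 0.44173

0.442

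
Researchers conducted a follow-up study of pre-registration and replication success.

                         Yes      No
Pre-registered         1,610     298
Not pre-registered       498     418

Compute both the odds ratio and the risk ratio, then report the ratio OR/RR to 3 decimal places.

2.922

Cells: a = 1610, b = 298, c = 498, d = 418.
OR = (1610·418)/(298·498) = 672980/148404 = 4.53478
Risk in exposed = 1610/1908 = 0.84382; risk in unexposed = 498/916 = 0.54367; RR = 1.55208
OR/RR = 4.53478 / 1.55208 = 2.92175
The outcome is not rare, so the OR lies further from 1 than the RR.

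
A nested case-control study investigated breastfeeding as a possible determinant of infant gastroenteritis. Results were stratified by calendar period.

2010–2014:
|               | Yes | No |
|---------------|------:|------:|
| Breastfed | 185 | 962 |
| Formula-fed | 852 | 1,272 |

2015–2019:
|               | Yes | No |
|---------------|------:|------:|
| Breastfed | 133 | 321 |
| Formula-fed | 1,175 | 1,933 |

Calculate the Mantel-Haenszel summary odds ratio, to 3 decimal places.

0.404

OR_MH = Σ(aᵢdᵢ/nᵢ) / Σ(bᵢcᵢ/nᵢ), where nᵢ is the stratum total.
Stratum 1 (2010–2014): n = 3271; a·d/n = 185·1272/3271 = 71.9413; b·c/n = 962·852/3271 = 250.5729
Stratum 2 (2015–2019): n = 3562; a·d/n = 133·1933/3562 = 72.1755; b·c/n = 321·1175/3562 = 105.8885
OR_MH = (71.9413 + 72.1755) / (250.5729 + 105.8885) = 144.1168 / 356.4615 = 0.40430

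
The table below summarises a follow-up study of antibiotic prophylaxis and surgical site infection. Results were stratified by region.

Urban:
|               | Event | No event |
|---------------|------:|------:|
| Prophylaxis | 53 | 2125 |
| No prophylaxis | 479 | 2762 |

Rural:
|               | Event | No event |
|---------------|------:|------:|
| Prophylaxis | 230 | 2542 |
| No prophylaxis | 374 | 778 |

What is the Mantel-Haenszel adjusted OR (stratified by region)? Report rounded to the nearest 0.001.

OR_MH = Σ(aᵢdᵢ/nᵢ) / Σ(bᵢcᵢ/nᵢ), where nᵢ is the stratum total.
Stratum 1 (Urban): n = 5419; a·d/n = 53·2762/5419 = 27.0135; b·c/n = 2125·479/5419 = 187.8345
Stratum 2 (Rural): n = 3924; a·d/n = 230·778/3924 = 45.6014; b·c/n = 2542·374/3924 = 242.2803
OR_MH = (27.0135 + 45.6014) / (187.8345 + 242.2803) = 72.6149 / 430.1148 = 0.16883

0.169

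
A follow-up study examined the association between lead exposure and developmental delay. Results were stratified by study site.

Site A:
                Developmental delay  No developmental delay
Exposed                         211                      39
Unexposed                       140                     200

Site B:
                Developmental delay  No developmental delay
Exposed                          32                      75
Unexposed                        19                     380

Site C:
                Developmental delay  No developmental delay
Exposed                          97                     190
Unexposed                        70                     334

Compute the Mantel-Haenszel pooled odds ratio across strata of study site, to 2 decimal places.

OR_MH = Σ(aᵢdᵢ/nᵢ) / Σ(bᵢcᵢ/nᵢ), where nᵢ is the stratum total.
Stratum 1 (Site A): n = 590; a·d/n = 211·200/590 = 71.5254; b·c/n = 39·140/590 = 9.2542
Stratum 2 (Site B): n = 506; a·d/n = 32·380/506 = 24.0316; b·c/n = 75·19/506 = 2.8162
Stratum 3 (Site C): n = 691; a·d/n = 97·334/691 = 46.8857; b·c/n = 190·70/691 = 19.2475
OR_MH = (71.5254 + 24.0316 + 46.8857) / (9.2542 + 2.8162 + 19.2475) = 142.4427 / 31.3179 = 4.54828

4.55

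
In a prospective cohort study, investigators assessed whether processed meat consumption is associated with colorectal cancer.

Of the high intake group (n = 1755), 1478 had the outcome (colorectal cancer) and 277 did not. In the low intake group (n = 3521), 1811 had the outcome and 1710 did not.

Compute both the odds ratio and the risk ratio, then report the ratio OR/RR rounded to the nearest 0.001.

From the description: a = 1478, b = 277, c = 1811, d = 1710.
OR = (1478·1710)/(277·1811) = 2527380/501647 = 5.03816
Risk in exposed = 1478/1755 = 0.84217; risk in unexposed = 1811/3521 = 0.51434; RR = 1.63736
OR/RR = 5.03816 / 1.63736 = 3.07700
The outcome is not rare, so the OR lies further from 1 than the RR.

3.077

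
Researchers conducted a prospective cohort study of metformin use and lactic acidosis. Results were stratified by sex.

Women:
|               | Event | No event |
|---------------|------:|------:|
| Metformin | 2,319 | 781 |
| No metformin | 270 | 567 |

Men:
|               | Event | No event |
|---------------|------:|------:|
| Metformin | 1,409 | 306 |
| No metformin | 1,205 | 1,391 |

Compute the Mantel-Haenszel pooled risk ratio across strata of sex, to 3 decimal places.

RR_MH = Σ(aᵢ·n₀ᵢ/nᵢ) / Σ(cᵢ·n₁ᵢ/nᵢ), with n₁ᵢ = aᵢ+bᵢ (exposed), n₀ᵢ = cᵢ+dᵢ (unexposed), nᵢ = n₁ᵢ+n₀ᵢ.
Stratum 1 (Women): n₁ = 3100, n₀ = 837, n = 3937; a·n₀/n = 2319·837/3937 = 493.0157; c·n₁/n = 270·3100/3937 = 212.5984
Stratum 2 (Men): n₁ = 1715, n₀ = 2596, n = 4311; a·n₀/n = 1409·2596/4311 = 848.4723; c·n₁/n = 1205·1715/4311 = 479.3725
RR_MH = (493.0157 + 848.4723) / (212.5984 + 479.3725) = 1341.4880 / 691.9710 = 1.93865

1.939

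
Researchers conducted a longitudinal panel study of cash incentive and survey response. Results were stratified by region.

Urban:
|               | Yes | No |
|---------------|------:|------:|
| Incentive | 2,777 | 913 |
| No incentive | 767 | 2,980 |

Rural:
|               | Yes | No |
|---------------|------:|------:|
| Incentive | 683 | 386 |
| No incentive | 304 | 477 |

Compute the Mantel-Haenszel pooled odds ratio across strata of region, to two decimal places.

OR_MH = Σ(aᵢdᵢ/nᵢ) / Σ(bᵢcᵢ/nᵢ), where nᵢ is the stratum total.
Stratum 1 (Urban): n = 7437; a·d/n = 2777·2980/7437 = 1112.7417; b·c/n = 913·767/7437 = 94.1604
Stratum 2 (Rural): n = 1850; a·d/n = 683·477/1850 = 176.1032; b·c/n = 386·304/1850 = 63.4292
OR_MH = (1112.7417 + 176.1032) / (94.1604 + 63.4292) = 1288.8449 / 157.5896 = 8.17849

8.18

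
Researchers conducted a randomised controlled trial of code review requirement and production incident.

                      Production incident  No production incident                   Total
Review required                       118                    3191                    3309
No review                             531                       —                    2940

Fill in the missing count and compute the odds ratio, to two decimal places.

The missing cell is in the unexposed row: 2940 − 531 = 2409.
So a = 118, b = 3191, c = 531, d = 2409.
OR = (a·d)/(b·c) = (118 × 2409) / (3191 × 531) = 284262 / 1694421 = 0.16776

0.17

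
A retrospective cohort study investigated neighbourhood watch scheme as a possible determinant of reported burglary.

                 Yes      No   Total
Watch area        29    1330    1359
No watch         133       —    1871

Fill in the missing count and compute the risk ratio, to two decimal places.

0.30

The missing cell is in the unexposed row: 1871 − 133 = 1738.
So a = 29, b = 1330, c = 133, d = 1738.
RR = [a/(a+b)] / [c/(c+d)] = (29/1359) / (133/1871) = 0.02134/0.07108 = 0.30019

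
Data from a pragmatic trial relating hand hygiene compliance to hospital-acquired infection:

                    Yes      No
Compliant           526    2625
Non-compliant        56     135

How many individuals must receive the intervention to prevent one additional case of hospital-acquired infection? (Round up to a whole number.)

8

Risk in treated group = 526/3151 = 0.16693; risk in control = 56/191 = 0.29319.
Absolute risk reduction = 0.29319 − 0.16693 = 0.12626
NNT = 1 / ARR = 1 / 0.12626 = 7.920 → round up → 8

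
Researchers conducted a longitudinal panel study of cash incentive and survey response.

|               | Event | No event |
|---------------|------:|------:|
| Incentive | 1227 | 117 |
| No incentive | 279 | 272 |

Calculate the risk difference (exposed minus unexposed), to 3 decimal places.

Cells: a = 1227, b = 117, c = 279, d = 272.
Risk in exposed = 1227/1344 = 0.912946; risk in unexposed = 279/551 = 0.506352.
Risk difference = 0.912946 − 0.506352 = 0.406594

0.407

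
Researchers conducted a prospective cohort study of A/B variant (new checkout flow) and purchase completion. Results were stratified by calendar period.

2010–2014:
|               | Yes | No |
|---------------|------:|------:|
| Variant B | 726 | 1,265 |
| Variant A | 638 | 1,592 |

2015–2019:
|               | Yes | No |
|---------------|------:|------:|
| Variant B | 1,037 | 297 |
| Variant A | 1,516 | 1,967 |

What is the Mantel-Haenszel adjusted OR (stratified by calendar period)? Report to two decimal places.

2.45

OR_MH = Σ(aᵢdᵢ/nᵢ) / Σ(bᵢcᵢ/nᵢ), where nᵢ is the stratum total.
Stratum 1 (2010–2014): n = 4221; a·d/n = 726·1592/4221 = 273.8195; b·c/n = 1265·638/4221 = 191.2035
Stratum 2 (2015–2019): n = 4817; a·d/n = 1037·1967/4817 = 423.4542; b·c/n = 297·1516/4817 = 93.4715
OR_MH = (273.8195 + 423.4542) / (191.2035 + 93.4715) = 697.2737 / 284.6750 = 2.44937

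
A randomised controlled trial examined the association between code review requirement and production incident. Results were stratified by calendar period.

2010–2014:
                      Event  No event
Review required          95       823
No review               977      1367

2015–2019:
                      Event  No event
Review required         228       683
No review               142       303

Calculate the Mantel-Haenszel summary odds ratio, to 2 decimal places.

OR_MH = Σ(aᵢdᵢ/nᵢ) / Σ(bᵢcᵢ/nᵢ), where nᵢ is the stratum total.
Stratum 1 (2010–2014): n = 3262; a·d/n = 95·1367/3262 = 39.8115; b·c/n = 823·977/3262 = 246.4963
Stratum 2 (2015–2019): n = 1356; a·d/n = 228·303/1356 = 50.9469; b·c/n = 683·142/1356 = 71.5236
OR_MH = (39.8115 + 50.9469) / (246.4963 + 71.5236) = 90.7584 / 318.0199 = 0.28539

0.29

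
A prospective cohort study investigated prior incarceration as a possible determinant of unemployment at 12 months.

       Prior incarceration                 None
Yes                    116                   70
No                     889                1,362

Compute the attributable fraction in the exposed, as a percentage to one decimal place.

Reading the table with exposure as columns: a = 116 (Prior incarceration, case), b = 889 (Prior incarceration, non-case), c = 70 (None, case), d = 1362.
Risk in exposed = 116/1005 = 0.11542; risk in unexposed = 70/1432 = 0.04888.
RR = 0.11542/0.04888 = 2.36122
AR% = (RR − 1)/RR × 100 = (2.36122 − 1)/2.36122 × 100 = 57.6491%

57.6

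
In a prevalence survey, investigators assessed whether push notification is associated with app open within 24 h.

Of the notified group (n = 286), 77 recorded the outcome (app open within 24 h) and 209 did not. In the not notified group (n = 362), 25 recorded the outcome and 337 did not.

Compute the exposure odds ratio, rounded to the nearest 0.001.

From the description: a = 77, b = 209, c = 25, d = 337.
OR = (a·d)/(b·c) = (77 × 337) / (209 × 25) = 25949 / 5225 = 4.96632
The odds of app open within 24 h are about 4.97 times as high in the notified group.

4.966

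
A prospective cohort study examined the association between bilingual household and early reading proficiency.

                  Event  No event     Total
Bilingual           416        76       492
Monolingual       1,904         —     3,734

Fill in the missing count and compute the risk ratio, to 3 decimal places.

1.658

The missing cell is in the unexposed row: 3734 − 1904 = 1830.
So a = 416, b = 76, c = 1904, d = 1830.
RR = [a/(a+b)] / [c/(c+d)] = (416/492) / (1904/3734) = 0.84553/0.50991 = 1.65819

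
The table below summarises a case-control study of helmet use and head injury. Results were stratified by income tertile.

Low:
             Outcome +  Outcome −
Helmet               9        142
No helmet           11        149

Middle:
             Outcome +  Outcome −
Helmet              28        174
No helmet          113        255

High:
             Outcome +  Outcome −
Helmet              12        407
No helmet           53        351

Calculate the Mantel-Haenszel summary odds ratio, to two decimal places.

0.33

OR_MH = Σ(aᵢdᵢ/nᵢ) / Σ(bᵢcᵢ/nᵢ), where nᵢ is the stratum total.
Stratum 1 (Low): n = 311; a·d/n = 9·149/311 = 4.3119; b·c/n = 142·11/311 = 5.0225
Stratum 2 (Middle): n = 570; a·d/n = 28·255/570 = 12.5263; b·c/n = 174·113/570 = 34.4947
Stratum 3 (High): n = 823; a·d/n = 12·351/823 = 5.1179; b·c/n = 407·53/823 = 26.2102
OR_MH = (4.3119 + 12.5263 + 5.1179) / (5.0225 + 34.4947 + 26.2102) = 21.9561 / 65.7275 = 0.33405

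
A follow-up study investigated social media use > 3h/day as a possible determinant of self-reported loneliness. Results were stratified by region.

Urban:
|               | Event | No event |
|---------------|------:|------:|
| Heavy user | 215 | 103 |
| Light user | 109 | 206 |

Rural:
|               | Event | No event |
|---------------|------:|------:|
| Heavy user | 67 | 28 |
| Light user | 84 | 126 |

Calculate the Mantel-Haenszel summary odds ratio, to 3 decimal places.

3.837

OR_MH = Σ(aᵢdᵢ/nᵢ) / Σ(bᵢcᵢ/nᵢ), where nᵢ is the stratum total.
Stratum 1 (Urban): n = 633; a·d/n = 215·206/633 = 69.9684; b·c/n = 103·109/633 = 17.7362
Stratum 2 (Rural): n = 305; a·d/n = 67·126/305 = 27.6787; b·c/n = 28·84/305 = 7.7115
OR_MH = (69.9684 + 27.6787) / (17.7362 + 7.7115) = 97.6471 / 25.4477 = 3.83717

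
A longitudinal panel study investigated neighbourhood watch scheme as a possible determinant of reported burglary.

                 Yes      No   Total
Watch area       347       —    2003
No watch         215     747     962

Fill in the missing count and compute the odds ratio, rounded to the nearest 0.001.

0.728

The missing cell is in the exposed row: 2003 − 347 = 1656.
So a = 347, b = 1656, c = 215, d = 747.
OR = (a·d)/(b·c) = (347 × 747) / (1656 × 215) = 259209 / 356040 = 0.72803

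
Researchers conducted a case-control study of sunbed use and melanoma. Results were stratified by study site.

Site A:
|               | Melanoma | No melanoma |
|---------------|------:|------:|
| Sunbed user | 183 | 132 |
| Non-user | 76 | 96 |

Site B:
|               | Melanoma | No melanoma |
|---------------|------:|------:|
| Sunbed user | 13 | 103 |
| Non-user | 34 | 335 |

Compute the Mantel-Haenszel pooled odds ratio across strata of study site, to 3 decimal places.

OR_MH = Σ(aᵢdᵢ/nᵢ) / Σ(bᵢcᵢ/nᵢ), where nᵢ is the stratum total.
Stratum 1 (Site A): n = 487; a·d/n = 183·96/487 = 36.0739; b·c/n = 132·76/487 = 20.5996
Stratum 2 (Site B): n = 485; a·d/n = 13·335/485 = 8.9794; b·c/n = 103·34/485 = 7.2206
OR_MH = (36.0739 + 8.9794) / (20.5996 + 7.2206) = 45.0533 / 27.8202 = 1.61945

1.619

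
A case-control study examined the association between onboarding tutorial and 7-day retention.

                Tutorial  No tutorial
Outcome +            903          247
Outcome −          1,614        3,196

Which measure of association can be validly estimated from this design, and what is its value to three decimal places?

Reading the table with exposure as columns: a = 903 (Tutorial, case), b = 1614 (Tutorial, non-case), c = 247 (No tutorial, case), d = 3196.
This is a case-control study: participants were sampled on outcome status, so risks in the source population cannot be estimated directly — relative risk is not valid here. The odds ratio is the appropriate measure.
OR = (a·d)/(b·c) = (903 × 3196) / (1614 × 247) = 2885988 / 398658 = 7.23926

7.239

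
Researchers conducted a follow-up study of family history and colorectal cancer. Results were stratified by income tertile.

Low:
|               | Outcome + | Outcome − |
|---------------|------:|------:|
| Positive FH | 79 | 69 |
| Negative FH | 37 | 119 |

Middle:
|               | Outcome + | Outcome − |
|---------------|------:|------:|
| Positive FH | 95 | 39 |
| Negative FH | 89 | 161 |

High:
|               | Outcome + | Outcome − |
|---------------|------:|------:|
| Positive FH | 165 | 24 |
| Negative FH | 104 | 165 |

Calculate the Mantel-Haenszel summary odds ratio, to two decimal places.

OR_MH = Σ(aᵢdᵢ/nᵢ) / Σ(bᵢcᵢ/nᵢ), where nᵢ is the stratum total.
Stratum 1 (Low): n = 304; a·d/n = 79·119/304 = 30.9243; b·c/n = 69·37/304 = 8.3980
Stratum 2 (Middle): n = 384; a·d/n = 95·161/384 = 39.8307; b·c/n = 39·89/384 = 9.0391
Stratum 3 (High): n = 458; a·d/n = 165·165/458 = 59.4432; b·c/n = 24·104/458 = 5.4498
OR_MH = (30.9243 + 39.8307 + 59.4432) / (8.3980 + 9.0391 + 5.4498) = 130.1983 / 22.8869 = 5.68878

5.69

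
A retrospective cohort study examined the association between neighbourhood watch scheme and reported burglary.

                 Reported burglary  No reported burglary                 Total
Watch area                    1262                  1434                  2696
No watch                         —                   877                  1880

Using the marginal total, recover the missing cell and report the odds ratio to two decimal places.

0.77

The missing cell is in the unexposed row: 1880 − 877 = 1003.
So a = 1262, b = 1434, c = 1003, d = 877.
OR = (a·d)/(b·c) = (1262 × 877) / (1434 × 1003) = 1106774 / 1438302 = 0.76950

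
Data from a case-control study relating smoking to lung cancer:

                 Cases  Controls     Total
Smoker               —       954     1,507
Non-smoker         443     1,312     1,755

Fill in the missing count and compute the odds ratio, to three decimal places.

The missing cell is in the exposed row: 1507 − 954 = 553.
So a = 553, b = 954, c = 443, d = 1312.
OR = (a·d)/(b·c) = (553 × 1312) / (954 × 443) = 725536 / 422622 = 1.71675

1.717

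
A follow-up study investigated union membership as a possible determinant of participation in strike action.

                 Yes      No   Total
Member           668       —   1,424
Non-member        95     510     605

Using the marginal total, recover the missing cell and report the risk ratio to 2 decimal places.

2.99

The missing cell is in the exposed row: 1424 − 668 = 756.
So a = 668, b = 756, c = 95, d = 510.
RR = [a/(a+b)] / [c/(c+d)] = (668/1424) / (95/605) = 0.46910/0.15702 = 2.98743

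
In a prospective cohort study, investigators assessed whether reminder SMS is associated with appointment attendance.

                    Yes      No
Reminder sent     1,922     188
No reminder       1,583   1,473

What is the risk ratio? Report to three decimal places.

1.759

Cells: a = 1922, b = 188, c = 1583, d = 1473.
Risk in exposed = 1922/2110 = 0.91090; risk in unexposed = 1583/3056 = 0.51800.
RR = 0.91090 / 0.51800 = 1.75850
The risk among the exposed is 1.76 times that among the unexposed.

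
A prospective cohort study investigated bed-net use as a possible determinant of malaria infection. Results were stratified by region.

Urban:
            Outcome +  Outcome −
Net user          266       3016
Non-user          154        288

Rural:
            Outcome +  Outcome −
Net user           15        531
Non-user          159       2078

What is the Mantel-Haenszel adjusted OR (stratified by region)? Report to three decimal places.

0.205

OR_MH = Σ(aᵢdᵢ/nᵢ) / Σ(bᵢcᵢ/nᵢ), where nᵢ is the stratum total.
Stratum 1 (Urban): n = 3724; a·d/n = 266·288/3724 = 20.5714; b·c/n = 3016·154/3724 = 124.7218
Stratum 2 (Rural): n = 2783; a·d/n = 15·2078/2783 = 11.2001; b·c/n = 531·159/2783 = 30.3374
OR_MH = (20.5714 + 11.2001) / (124.7218 + 30.3374) = 31.7716 / 155.0592 = 0.20490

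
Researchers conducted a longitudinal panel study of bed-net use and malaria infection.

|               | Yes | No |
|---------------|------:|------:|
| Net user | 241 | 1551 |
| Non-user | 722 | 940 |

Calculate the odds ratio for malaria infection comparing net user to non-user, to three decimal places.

Cells: a = 241, b = 1551, c = 722, d = 940.
OR = (a·d)/(b·c) = (241 × 940) / (1551 × 722) = 226540 / 1119822 = 0.20230
Exposure is associated with lower odds of malaria infection (OR = 0.20 < 1).

0.202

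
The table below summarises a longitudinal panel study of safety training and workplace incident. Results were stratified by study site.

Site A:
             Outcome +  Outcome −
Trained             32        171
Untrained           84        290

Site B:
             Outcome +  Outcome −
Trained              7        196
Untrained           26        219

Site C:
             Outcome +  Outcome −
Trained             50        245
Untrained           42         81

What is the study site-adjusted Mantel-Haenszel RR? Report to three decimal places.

0.553

RR_MH = Σ(aᵢ·n₀ᵢ/nᵢ) / Σ(cᵢ·n₁ᵢ/nᵢ), with n₁ᵢ = aᵢ+bᵢ (exposed), n₀ᵢ = cᵢ+dᵢ (unexposed), nᵢ = n₁ᵢ+n₀ᵢ.
Stratum 1 (Site A): n₁ = 203, n₀ = 374, n = 577; a·n₀/n = 32·374/577 = 20.7418; c·n₁/n = 84·203/577 = 29.5529
Stratum 2 (Site B): n₁ = 203, n₀ = 245, n = 448; a·n₀/n = 7·245/448 = 3.8281; c·n₁/n = 26·203/448 = 11.7812
Stratum 3 (Site C): n₁ = 295, n₀ = 123, n = 418; a·n₀/n = 50·123/418 = 14.7129; c·n₁/n = 42·295/418 = 29.6411
RR_MH = (20.7418 + 3.8281 + 14.7129) / (29.5529 + 11.7812 + 29.6411) = 39.2828 / 70.9753 = 0.55347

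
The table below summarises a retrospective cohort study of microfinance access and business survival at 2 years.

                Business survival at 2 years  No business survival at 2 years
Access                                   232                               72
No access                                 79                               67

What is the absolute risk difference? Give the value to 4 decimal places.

Cells: a = 232, b = 72, c = 79, d = 67.
Risk in exposed = 232/304 = 0.763158; risk in unexposed = 79/146 = 0.541096.
Risk difference = 0.763158 − 0.541096 = 0.222062

0.2221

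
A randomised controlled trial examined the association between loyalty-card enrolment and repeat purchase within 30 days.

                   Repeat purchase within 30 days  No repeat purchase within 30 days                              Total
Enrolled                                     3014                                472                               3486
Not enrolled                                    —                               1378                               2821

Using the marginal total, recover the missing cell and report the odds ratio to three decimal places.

The missing cell is in the unexposed row: 2821 − 1378 = 1443.
So a = 3014, b = 472, c = 1443, d = 1378.
OR = (a·d)/(b·c) = (3014 × 1378) / (472 × 1443) = 4153292 / 681096 = 6.09795

6.098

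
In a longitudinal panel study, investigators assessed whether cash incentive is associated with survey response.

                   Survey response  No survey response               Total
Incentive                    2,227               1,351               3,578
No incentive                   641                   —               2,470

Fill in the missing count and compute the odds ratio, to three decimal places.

The missing cell is in the unexposed row: 2470 − 641 = 1829.
So a = 2227, b = 1351, c = 641, d = 1829.
OR = (a·d)/(b·c) = (2227 × 1829) / (1351 × 641) = 4073183 / 865991 = 4.70349

4.703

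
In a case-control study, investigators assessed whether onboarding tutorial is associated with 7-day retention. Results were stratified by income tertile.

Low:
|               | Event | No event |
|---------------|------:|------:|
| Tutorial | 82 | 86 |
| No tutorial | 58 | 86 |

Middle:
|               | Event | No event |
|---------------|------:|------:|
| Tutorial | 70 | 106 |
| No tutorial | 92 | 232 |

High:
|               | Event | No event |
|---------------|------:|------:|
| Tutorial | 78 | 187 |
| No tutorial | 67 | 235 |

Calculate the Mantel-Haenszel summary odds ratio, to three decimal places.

OR_MH = Σ(aᵢdᵢ/nᵢ) / Σ(bᵢcᵢ/nᵢ), where nᵢ is the stratum total.
Stratum 1 (Low): n = 312; a·d/n = 82·86/312 = 22.6026; b·c/n = 86·58/312 = 15.9872
Stratum 2 (Middle): n = 500; a·d/n = 70·232/500 = 32.4800; b·c/n = 106·92/500 = 19.5040
Stratum 3 (High): n = 567; a·d/n = 78·235/567 = 32.3280; b·c/n = 187·67/567 = 22.0970
OR_MH = (22.6026 + 32.4800 + 32.3280) / (15.9872 + 19.5040 + 22.0970) = 87.4106 / 57.5882 = 1.51786

1.518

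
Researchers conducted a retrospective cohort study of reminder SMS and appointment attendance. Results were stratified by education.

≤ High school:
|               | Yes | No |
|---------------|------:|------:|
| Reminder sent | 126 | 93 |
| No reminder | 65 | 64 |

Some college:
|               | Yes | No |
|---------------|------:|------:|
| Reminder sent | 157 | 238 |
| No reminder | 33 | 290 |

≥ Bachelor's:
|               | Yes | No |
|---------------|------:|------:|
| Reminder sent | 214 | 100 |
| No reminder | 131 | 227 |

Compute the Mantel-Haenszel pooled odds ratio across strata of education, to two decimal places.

OR_MH = Σ(aᵢdᵢ/nᵢ) / Σ(bᵢcᵢ/nᵢ), where nᵢ is the stratum total.
Stratum 1 (≤ High school): n = 348; a·d/n = 126·64/348 = 23.1724; b·c/n = 93·65/348 = 17.3707
Stratum 2 (Some college): n = 718; a·d/n = 157·290/718 = 63.4123; b·c/n = 238·33/718 = 10.9387
Stratum 3 (≥ Bachelor's): n = 672; a·d/n = 214·227/672 = 72.2887; b·c/n = 100·131/672 = 19.4940
OR_MH = (23.1724 + 63.4123 + 72.2887) / (17.3707 + 10.9387 + 19.4940) = 158.8734 / 47.8035 = 3.32347

3.32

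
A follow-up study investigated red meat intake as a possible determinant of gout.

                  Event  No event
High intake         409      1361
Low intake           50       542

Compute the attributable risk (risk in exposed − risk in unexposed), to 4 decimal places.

Cells: a = 409, b = 1361, c = 50, d = 542.
Risk in exposed = 409/1770 = 0.231073; risk in unexposed = 50/592 = 0.084459.
Risk difference = 0.231073 − 0.084459 = 0.146614

0.1466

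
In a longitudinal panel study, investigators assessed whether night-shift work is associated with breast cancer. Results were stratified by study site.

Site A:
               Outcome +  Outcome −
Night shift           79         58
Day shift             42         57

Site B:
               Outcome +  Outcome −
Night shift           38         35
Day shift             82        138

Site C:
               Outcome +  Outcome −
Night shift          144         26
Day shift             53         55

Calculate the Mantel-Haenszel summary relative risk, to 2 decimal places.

1.52

RR_MH = Σ(aᵢ·n₀ᵢ/nᵢ) / Σ(cᵢ·n₁ᵢ/nᵢ), with n₁ᵢ = aᵢ+bᵢ (exposed), n₀ᵢ = cᵢ+dᵢ (unexposed), nᵢ = n₁ᵢ+n₀ᵢ.
Stratum 1 (Site A): n₁ = 137, n₀ = 99, n = 236; a·n₀/n = 79·99/236 = 33.1398; c·n₁/n = 42·137/236 = 24.3814
Stratum 2 (Site B): n₁ = 73, n₀ = 220, n = 293; a·n₀/n = 38·220/293 = 28.5324; c·n₁/n = 82·73/293 = 20.4300
Stratum 3 (Site C): n₁ = 170, n₀ = 108, n = 278; a·n₀/n = 144·108/278 = 55.9424; c·n₁/n = 53·170/278 = 32.4101
RR_MH = (33.1398 + 28.5324 + 55.9424) / (24.3814 + 20.4300 + 32.4101) = 117.6147 / 77.2215 = 1.52308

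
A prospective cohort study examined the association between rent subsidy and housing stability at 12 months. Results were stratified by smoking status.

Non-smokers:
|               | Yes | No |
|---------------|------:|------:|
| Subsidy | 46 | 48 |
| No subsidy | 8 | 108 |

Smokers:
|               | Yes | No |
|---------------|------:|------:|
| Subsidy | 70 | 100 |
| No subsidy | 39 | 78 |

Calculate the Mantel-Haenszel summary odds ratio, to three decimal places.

OR_MH = Σ(aᵢdᵢ/nᵢ) / Σ(bᵢcᵢ/nᵢ), where nᵢ is the stratum total.
Stratum 1 (Non-smokers): n = 210; a·d/n = 46·108/210 = 23.6571; b·c/n = 48·8/210 = 1.8286
Stratum 2 (Smokers): n = 287; a·d/n = 70·78/287 = 19.0244; b·c/n = 100·39/287 = 13.5889
OR_MH = (23.6571 + 19.0244) / (1.8286 + 13.5889) = 42.6815 / 15.4174 = 2.76840

2.768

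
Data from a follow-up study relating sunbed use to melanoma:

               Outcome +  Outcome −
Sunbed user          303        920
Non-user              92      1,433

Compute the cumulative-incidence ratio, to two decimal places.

Cells: a = 303, b = 920, c = 92, d = 1433.
Risk in exposed = 303/1223 = 0.24775; risk in unexposed = 92/1525 = 0.06033.
RR = 0.24775 / 0.06033 = 4.10675
The risk among the exposed is 4.11 times that among the unexposed.

4.11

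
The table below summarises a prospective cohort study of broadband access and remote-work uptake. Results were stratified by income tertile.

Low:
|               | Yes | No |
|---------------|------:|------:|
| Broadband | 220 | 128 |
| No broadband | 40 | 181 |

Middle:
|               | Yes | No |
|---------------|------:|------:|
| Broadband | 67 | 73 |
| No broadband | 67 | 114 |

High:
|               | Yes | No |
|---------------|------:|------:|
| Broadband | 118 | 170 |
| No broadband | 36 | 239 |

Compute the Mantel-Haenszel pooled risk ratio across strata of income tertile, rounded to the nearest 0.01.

RR_MH = Σ(aᵢ·n₀ᵢ/nᵢ) / Σ(cᵢ·n₁ᵢ/nᵢ), with n₁ᵢ = aᵢ+bᵢ (exposed), n₀ᵢ = cᵢ+dᵢ (unexposed), nᵢ = n₁ᵢ+n₀ᵢ.
Stratum 1 (Low): n₁ = 348, n₀ = 221, n = 569; a·n₀/n = 220·221/569 = 85.4482; c·n₁/n = 40·348/569 = 24.4640
Stratum 2 (Middle): n₁ = 140, n₀ = 181, n = 321; a·n₀/n = 67·181/321 = 37.7788; c·n₁/n = 67·140/321 = 29.2212
Stratum 3 (High): n₁ = 288, n₀ = 275, n = 563; a·n₀/n = 118·275/563 = 57.6377; c·n₁/n = 36·288/563 = 18.4156
RR_MH = (85.4482 + 37.7788 + 57.6377) / (24.4640 + 29.2212 + 18.4156) = 180.8646 / 72.1008 = 2.50850

2.51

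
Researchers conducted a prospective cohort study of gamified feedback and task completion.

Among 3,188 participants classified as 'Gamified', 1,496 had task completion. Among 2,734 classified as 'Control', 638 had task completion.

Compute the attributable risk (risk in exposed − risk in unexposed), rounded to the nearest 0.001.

0.236

From the description: a = 1496, b = 1692, c = 638, d = 2096.
Risk in exposed = 1496/3188 = 0.469260; risk in unexposed = 638/2734 = 0.233358.
Risk difference = 0.469260 − 0.233358 = 0.235902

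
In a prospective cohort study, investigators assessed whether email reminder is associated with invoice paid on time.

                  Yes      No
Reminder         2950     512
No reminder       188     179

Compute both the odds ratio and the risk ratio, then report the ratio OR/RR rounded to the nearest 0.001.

Cells: a = 2950, b = 512, c = 188, d = 179.
OR = (2950·179)/(512·188) = 528050/96256 = 5.48589
Risk in exposed = 2950/3462 = 0.85211; risk in unexposed = 188/367 = 0.51226; RR = 1.66342
OR/RR = 5.48589 / 1.66342 = 3.29795
The outcome is not rare, so the OR lies further from 1 than the RR.

3.298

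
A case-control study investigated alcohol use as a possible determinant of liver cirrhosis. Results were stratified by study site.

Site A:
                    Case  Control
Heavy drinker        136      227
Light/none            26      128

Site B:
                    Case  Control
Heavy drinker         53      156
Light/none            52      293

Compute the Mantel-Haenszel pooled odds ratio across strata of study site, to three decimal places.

OR_MH = Σ(aᵢdᵢ/nᵢ) / Σ(bᵢcᵢ/nᵢ), where nᵢ is the stratum total.
Stratum 1 (Site A): n = 517; a·d/n = 136·128/517 = 33.6712; b·c/n = 227·26/517 = 11.4159
Stratum 2 (Site B): n = 554; a·d/n = 53·293/554 = 28.0307; b·c/n = 156·52/554 = 14.6426
OR_MH = (33.6712 + 28.0307) / (11.4159 + 14.6426) = 61.7019 / 26.0585 = 2.36782

2.368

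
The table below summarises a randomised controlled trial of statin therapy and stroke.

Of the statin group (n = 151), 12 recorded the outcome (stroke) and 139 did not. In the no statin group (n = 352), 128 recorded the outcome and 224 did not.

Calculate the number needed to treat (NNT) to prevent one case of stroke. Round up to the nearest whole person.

4

Risk in treated group = 12/151 = 0.07947; risk in control = 128/352 = 0.36364.
Absolute risk reduction = 0.36364 − 0.07947 = 0.28417
NNT = 1 / ARR = 1 / 0.28417 = 3.519 → round up → 4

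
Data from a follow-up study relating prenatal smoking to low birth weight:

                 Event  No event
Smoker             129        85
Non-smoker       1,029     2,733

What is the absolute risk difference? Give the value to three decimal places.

0.329

Cells: a = 129, b = 85, c = 1029, d = 2733.
Risk in exposed = 129/214 = 0.602804; risk in unexposed = 1029/3762 = 0.273525.
Risk difference = 0.602804 − 0.273525 = 0.329279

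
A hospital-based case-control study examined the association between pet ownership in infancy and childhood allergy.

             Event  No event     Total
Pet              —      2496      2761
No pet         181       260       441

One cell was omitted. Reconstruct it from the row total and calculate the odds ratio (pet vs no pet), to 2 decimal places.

0.15

The missing cell is in the exposed row: 2761 − 2496 = 265.
So a = 265, b = 2496, c = 181, d = 260.
OR = (a·d)/(b·c) = (265 × 260) / (2496 × 181) = 68900 / 451776 = 0.15251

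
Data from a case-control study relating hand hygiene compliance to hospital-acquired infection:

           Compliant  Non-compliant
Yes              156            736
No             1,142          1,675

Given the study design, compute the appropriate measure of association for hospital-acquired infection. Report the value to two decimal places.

0.31

Reading the table with exposure as columns: a = 156 (Compliant, case), b = 1142 (Compliant, non-case), c = 736 (Non-compliant, case), d = 1675.
This is a case-control study: participants were sampled on outcome status, so risks in the source population cannot be estimated directly — relative risk is not valid here. The odds ratio is the appropriate measure.
OR = (a·d)/(b·c) = (156 × 1675) / (1142 × 736) = 261300 / 840512 = 0.31088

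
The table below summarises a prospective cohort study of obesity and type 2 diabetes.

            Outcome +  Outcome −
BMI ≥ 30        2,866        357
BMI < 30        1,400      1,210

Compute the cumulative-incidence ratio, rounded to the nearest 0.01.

1.66

Cells: a = 2866, b = 357, c = 1400, d = 1210.
Risk in exposed = 2866/3223 = 0.88923; risk in unexposed = 1400/2610 = 0.53640.
RR = 0.88923 / 0.53640 = 1.65779
The risk among the exposed is 1.66 times that among the unexposed.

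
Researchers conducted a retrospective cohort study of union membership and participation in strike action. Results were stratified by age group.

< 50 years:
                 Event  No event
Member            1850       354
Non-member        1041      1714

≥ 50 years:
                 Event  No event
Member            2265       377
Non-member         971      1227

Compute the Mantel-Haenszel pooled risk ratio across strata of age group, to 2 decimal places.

RR_MH = Σ(aᵢ·n₀ᵢ/nᵢ) / Σ(cᵢ·n₁ᵢ/nᵢ), with n₁ᵢ = aᵢ+bᵢ (exposed), n₀ᵢ = cᵢ+dᵢ (unexposed), nᵢ = n₁ᵢ+n₀ᵢ.
Stratum 1 (< 50 years): n₁ = 2204, n₀ = 2755, n = 4959; a·n₀/n = 1850·2755/4959 = 1027.7778; c·n₁/n = 1041·2204/4959 = 462.6667
Stratum 2 (≥ 50 years): n₁ = 2642, n₀ = 2198, n = 4840; a·n₀/n = 2265·2198/4840 = 1028.6095; c·n₁/n = 971·2642/4840 = 530.0376
RR_MH = (1027.7778 + 1028.6095) / (462.6667 + 530.0376) = 2056.3873 / 992.7043 = 2.07150

2.07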